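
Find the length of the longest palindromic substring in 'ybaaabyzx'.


Scanning 'ybaaabyzx' for palindromic substrings.
Substring at positions 0-6: 'ybaaaby'.
Check: reverse('ybaaaby') = 'ybaaaby' -> palindrome confirmed.
Neighbouring characters ('-' / 'z') break symmetry, so it cannot extend further.
No longer palindromic substring exists; longest length = 7

7


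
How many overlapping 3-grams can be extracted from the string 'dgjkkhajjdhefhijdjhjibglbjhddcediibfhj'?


String 'dgjkkhajjdhefhijdjhjibglbjhddcediibfhj' has length L = 38.
Number of overlapping n-grams = L - n + 1
Substituting: 38 - 3 + 1 = 36

36


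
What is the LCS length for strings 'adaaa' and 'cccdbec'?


DP table for LCS of 'adaaa' and 'cccdbec':
       c  c  c  d  b  e  c
    0  0  0  0  0  0  0  0
  a 0  0  0  0  0  0  0  0
  d 0  0  0  0  1  1  1  1
  a 0  0  0  0  1  1  1  1
  a 0  0  0  0  1  1  1  1
  a 0  0  0  0  1  1  1  1
LCS: 'd'
LCS length = 1

1


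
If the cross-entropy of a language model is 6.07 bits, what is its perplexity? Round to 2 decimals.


Perplexity formula: PP = 2^H
H = 6.07
PP = 2^6.07
Decompose: 2^6.07 = 2^6 * 2^0.07
2^6 = 64, 2^0.07 ~ 1.0497167
PP ~ 64 * 1.0497167 = 67.1818688
Rounded to 2 decimals: 67.18

67.18


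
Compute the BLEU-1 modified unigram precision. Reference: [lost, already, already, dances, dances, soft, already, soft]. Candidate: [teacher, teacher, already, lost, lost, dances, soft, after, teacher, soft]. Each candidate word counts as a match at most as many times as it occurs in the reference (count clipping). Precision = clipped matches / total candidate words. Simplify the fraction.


Reference word counts: {'already': 3, 'dances': 2, 'lost': 1, 'soft': 2}
Checking each candidate word (with clipping):
  'teacher' -> not in reference -> no match (matches: 0)
  'teacher' -> not in reference -> no match (matches: 0)
  'already' -> in reference (ref count 3, used 1/3) -> match (matches: 1)
  'lost' -> in reference (ref count 1, used 1/1) -> match (matches: 2)
  'lost' -> ref count 1 already used up (1/1) -> clipped, no match (matches: 2)
  'dances' -> in reference (ref count 2, used 1/2) -> match (matches: 3)
  'soft' -> in reference (ref count 2, used 1/2) -> match (matches: 4)
  'after' -> not in reference -> no match (matches: 4)
  'teacher' -> not in reference -> no match (matches: 4)
  'soft' -> in reference (ref count 2, used 2/2) -> match (matches: 5)
Clipped matches: 5, Candidate length: 10
Precision = 5/10 = 1/2

1/2


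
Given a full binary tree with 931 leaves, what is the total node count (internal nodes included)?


Leaf nodes (terminals): 931
Internal nodes = n - 1 = 931 - 1 = 930
Total = leaves + internal = 931 + 930 = 1861

1861


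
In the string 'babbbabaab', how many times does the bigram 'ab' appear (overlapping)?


Scanning 'babbbabaab' for bigram 'ab':
  Position 0: 'ba' -> no
  Position 1: 'ab' -> MATCH
  Position 2: 'bb' -> no
  Position 3: 'bb' -> no
  Position 4: 'ba' -> no
  Position 5: 'ab' -> MATCH
  Position 6: 'ba' -> no
  Position 7: 'aa' -> no
  Position 8: 'ab' -> MATCH
Total matches: 3

3


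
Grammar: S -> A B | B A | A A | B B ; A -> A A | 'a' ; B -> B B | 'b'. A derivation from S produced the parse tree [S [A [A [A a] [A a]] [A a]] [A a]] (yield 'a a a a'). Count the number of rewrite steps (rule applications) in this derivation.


Every bracketed nonterminal node [X ...] in the tree is produced by exactly one rule application.
Reading the tree off as a leftmost derivation:
  Step 1: S  =>  A A   (applied S -> A A)
  Step 2: A A  =>  A A A   (applied A -> A A)
  Step 3: A A A  =>  A A A A   (applied A -> A A)
  Step 4: A A A A  =>  a A A A   (applied A -> a)
  Step 5: a A A A  =>  a a A A   (applied A -> a)
  Step 6: a a A A  =>  a a a A   (applied A -> a)
  Step 7: a a a A  =>  a a a a   (applied A -> a)
Final yield: a a a a
Total rewrite steps: 7

7


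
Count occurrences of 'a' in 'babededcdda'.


Scanning 'babededcdda' for 'a':
  Position 1: 'a' -> MATCH (count: 1)
  Position 10: 'a' -> MATCH (count: 2)
Total occurrences of 'a': 2

2


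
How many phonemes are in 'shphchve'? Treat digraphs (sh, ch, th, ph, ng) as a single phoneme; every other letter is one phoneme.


Parsing 'shphchve' greedily, digraphs first:
  'sh' -> digraph (1 consonant phoneme) (phonemes so far: 1)
  'ph' -> digraph (1 consonant phoneme) (phonemes so far: 2)
  'ch' -> digraph (1 consonant phoneme) (phonemes so far: 3)
  'v' -> consonant phoneme (phonemes so far: 4)
  'e' -> vowel phoneme (phonemes so far: 5)
Total phonemes: 5

5


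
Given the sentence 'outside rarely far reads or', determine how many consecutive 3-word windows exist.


Word trigrams from [5] words:
  Trigram 1: (outside rarely far)
  Trigram 2: (rarely far reads)
  Trigram 3: (far reads or)
Total word trigrams: 5 - 2 = 3

3


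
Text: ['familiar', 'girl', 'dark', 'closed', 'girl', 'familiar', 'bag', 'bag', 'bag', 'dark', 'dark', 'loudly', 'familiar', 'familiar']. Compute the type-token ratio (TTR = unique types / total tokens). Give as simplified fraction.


Tokens: 14
Unique types: ('bag', 'closed', 'dark', 'familiar', 'girl', 'loudly') = 6
TTR = 6/14
Simplify: divide both by 2 -> 3/7
TTR = 3/7

3/7


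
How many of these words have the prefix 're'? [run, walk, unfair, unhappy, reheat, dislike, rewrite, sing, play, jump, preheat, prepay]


Checking each word for prefix 're':
  'run' -> no (count: 0)
  'walk' -> no (count: 0)
  'unfair' -> no (count: 0)
  'unhappy' -> no (count: 0)
  'reheat' -> YES, starts with 're' (count: 1)
  'dislike' -> no (count: 1)
  'rewrite' -> YES, starts with 're' (count: 2)
  'sing' -> no (count: 2)
  'play' -> no (count: 2)
  'jump' -> no (count: 2)
  'preheat' -> no (count: 2)
  'prepay' -> no (count: 2)
Total with prefix 're': 2

2


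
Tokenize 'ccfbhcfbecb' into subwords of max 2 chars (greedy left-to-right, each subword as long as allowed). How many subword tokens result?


'ccfbhcfbecb' has 11 characters.
Chunking with max size 2:
  Chunk 1: 'cc' (positions 0-1)
  Chunk 2: 'fb' (positions 2-3)
  Chunk 3: 'hc' (positions 4-5)
  Chunk 4: 'fb' (positions 6-7)
  Chunk 5: 'ec' (positions 8-9)
  Chunk 6: 'b' (positions 10-10)
Total chunks: ceil(11 / 2) = 6

6


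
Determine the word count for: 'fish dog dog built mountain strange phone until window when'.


Counting words by splitting on spaces:
  Word 1: 'fish'
  Word 2: 'dog'
  Word 3: 'dog'
  Word 4: 'built'
  Word 5: 'mountain'
  Word 6: 'strange'
  Word 7: 'phone'
  Word 8: 'until'
  Word 9: 'window'
  Word 10: 'when'
Total words: 10

10


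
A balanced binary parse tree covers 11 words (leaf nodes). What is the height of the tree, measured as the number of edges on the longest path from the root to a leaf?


In a balanced binary tree with n leaves the deepest leaf is ceil(log2(n)) edges below the root.
log2(11) = 3.4594
ceil(3.4594) = 4
height (edges) = 4

4


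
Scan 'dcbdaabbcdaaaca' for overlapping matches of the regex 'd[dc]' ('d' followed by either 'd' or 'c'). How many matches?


Pattern: d[dc] means 'd' followed by either 'd' or 'c'.
Scanning 'dcbdaabbcdaaaca' position-by-position:
  Pos 0: window 'dc' -> MATCH
  Pos 1: window 'cb' -> no
  Pos 2: window 'bd' -> no
  Pos 3: window 'da' -> no
  Pos 4: window 'aa' -> no
  Pos 5: window 'ab' -> no
  Pos 6: window 'bb' -> no
  Pos 7: window 'bc' -> no
  Pos 8: window 'cd' -> no
  Pos 9: window 'da' -> no
  Pos 10: window 'aa' -> no
  Pos 11: window 'aa' -> no
  Pos 12: window 'ac' -> no
  Pos 13: window 'ca' -> no
  Pos 14: window 'a' -> no
Total matches: 1

1


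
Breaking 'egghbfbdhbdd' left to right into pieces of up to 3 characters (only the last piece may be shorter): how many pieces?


'egghbfbdhbdd' has 12 characters.
Chunking with max size 3:
  Chunk 1: 'egg' (positions 0-2)
  Chunk 2: 'hbf' (positions 3-5)
  Chunk 3: 'bdh' (positions 6-8)
  Chunk 4: 'bdd' (positions 9-11)
Total chunks: ceil(12 / 3) = 4

4


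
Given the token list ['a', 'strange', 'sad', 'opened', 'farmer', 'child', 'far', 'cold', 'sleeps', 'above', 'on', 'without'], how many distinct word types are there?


Listing all tokens and tracking unique types:
  Token 1: 'a' -> NEW (unique so far: 1)
  Token 2: 'strange' -> NEW (unique so far: 2)
  Token 3: 'sad' -> NEW (unique so far: 3)
  Token 4: 'opened' -> NEW (unique so far: 4)
  Token 5: 'farmer' -> NEW (unique so far: 5)
  Token 6: 'child' -> NEW (unique so far: 6)
  Token 7: 'far' -> NEW (unique so far: 7)
  Token 8: 'cold' -> NEW (unique so far: 8)
  Token 9: 'sleeps' -> NEW (unique so far: 9)
  Token 10: 'above' -> NEW (unique so far: 10)
  Token 11: 'on' -> NEW (unique so far: 11)
  Token 12: 'without' -> NEW (unique so far: 12)
Unique types: ('a', 'above', 'child', 'cold', 'far', 'farmer', 'on', 'opened', 'sad', 'sleeps', 'strange', 'without')
Vocabulary size: 12

12


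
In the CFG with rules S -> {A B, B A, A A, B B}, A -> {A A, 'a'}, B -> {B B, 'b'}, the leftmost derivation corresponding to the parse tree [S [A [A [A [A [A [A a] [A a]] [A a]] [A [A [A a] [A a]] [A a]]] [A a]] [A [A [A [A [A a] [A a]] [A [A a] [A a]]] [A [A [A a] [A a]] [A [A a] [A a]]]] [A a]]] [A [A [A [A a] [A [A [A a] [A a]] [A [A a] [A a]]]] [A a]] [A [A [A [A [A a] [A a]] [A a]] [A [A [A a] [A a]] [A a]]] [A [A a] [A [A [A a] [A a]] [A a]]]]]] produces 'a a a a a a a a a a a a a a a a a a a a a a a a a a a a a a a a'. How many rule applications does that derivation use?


Every bracketed nonterminal node [X ...] in the tree is produced by exactly one rule application.
Reading the tree off as a leftmost derivation:
  Step 1: S  =>  A A   (applied S -> A A)
  Step 2: A A  =>  A A A   (applied A -> A A)
  Step 3: A A A  =>  A A A A   (applied A -> A A)
  Step 4: A A A A  =>  A A A A A   (applied A -> A A)
  Step 5: A A A A A  =>  A A A A A A   (applied A -> A A)
  Step 6: A A A A A A  =>  A A A A A A A   (applied A -> A A)
  Step 7: A A A A A A A  =>  a A A A A A A   (applied A -> a)
  Step 8: a A A A A A A  =>  a a A A A A A   (applied A -> a)
  Step 9: a a A A A A A  =>  a a a A A A A   (applied A -> a)
  Step 10: a a a A A A A  =>  a a a A A A A A   (applied A -> A A)
  Step 11: a a a A A A A A  =>  a a a A A A A A A   (applied A -> A A)
  Step 12: a a a A A A A A A  =>  a a a a A A A A A   (applied A -> a)
  Step 13: a a a a A A A A A  =>  a a a a a A A A A   (applied A -> a)
  Step 14: a a a a a A A A A  =>  a a a a a a A A A   (applied A -> a)
  Step 15: a a a a a a A A A  =>  a a a a a a a A A   (applied A -> a)
  Step 16: a a a a a a a A A  =>  a a a a a a a A A A   (applied A -> A A)
  Step 17: a a a a a a a A A A  =>  a a a a a a a A A A A   (applied A -> A A)
  Step 18: a a a a a a a A A A A  =>  a a a a a a a A A A A A   (applied A -> A A)
  Step 19: a a a a a a a A A A A A  =>  a a a a a a a A A A A A A   (applied A -> A A)
  Step 20: a a a a a a a A A A A A A  =>  a a a a a a a a A A A A A   (applied A -> a)
  Step 21: a a a a a a a a A A A A A  =>  a a a a a a a a a A A A A   (applied A -> a)
  Step 22: a a a a a a a a a A A A A  =>  a a a a a a a a a A A A A A   (applied A -> A A)
  Step 23: a a a a a a a a a A A A A A  =>  a a a a a a a a a a A A A A   (applied A -> a)
  Step 24: a a a a a a a a a a A A A A  =>  a a a a a a a a a a a A A A   (applied A -> a)
  Step 25: a a a a a a a a a a a A A A  =>  a a a a a a a a a a a A A A A   (applied A -> A A)
  Step 26: a a a a a a a a a a a A A A A  =>  a a a a a a a a a a a A A A A A   (applied A -> A A)
  Step 27: a a a a a a a a a a a A A A A A  =>  a a a a a a a a a a a a A A A A   (applied A -> a)
  Step 28: a a a a a a a a a a a a A A A A  =>  a a a a a a a a a a a a a A A A   (applied A -> a)
  Step 29: a a a a a a a a a a a a a A A A  =>  a a a a a a a a a a a a a A A A A   (applied A -> A A)
  Step 30: a a a a a a a a a a a a a A A A A  =>  a a a a a a a a a a a a a a A A A   (applied A -> a)
  Step 31: a a a a a a a a a a a a a a A A A  =>  a a a a a a a a a a a a a a a A A   (applied A -> a)
  Step 32: a a a a a a a a a a a a a a a A A  =>  a a a a a a a a a a a a a a a a A   (applied A -> a)
  Step 33: a a a a a a a a a a a a a a a a A  =>  a a a a a a a a a a a a a a a a A A   (applied A -> A A)
  Step 34: a a a a a a a a a a a a a a a a A A  =>  a a a a a a a a a a a a a a a a A A A   (applied A -> A A)
  Step 35: a a a a a a a a a a a a a a a a A A A  =>  a a a a a a a a a a a a a a a a A A A A   (applied A -> A A)
  Step 36: a a a a a a a a a a a a a a a a A A A A  =>  a a a a a a a a a a a a a a a a a A A A   (applied A -> a)
  Step 37: a a a a a a a a a a a a a a a a a A A A  =>  a a a a a a a a a a a a a a a a a A A A A   (applied A -> A A)
  Step 38: a a a a a a a a a a a a a a a a a A A A A  =>  a a a a a a a a a a a a a a a a a A A A A A   (applied A -> A A)
  Step 39: a a a a a a a a a a a a a a a a a A A A A A  =>  a a a a a a a a a a a a a a a a a a A A A A   (applied A -> a)
  Step 40: a a a a a a a a a a a a a a a a a a A A A A  =>  a a a a a a a a a a a a a a a a a a a A A A   (applied A -> a)
  Step 41: a a a a a a a a a a a a a a a a a a a A A A  =>  a a a a a a a a a a a a a a a a a a a A A A A   (applied A -> A A)
  Step 42: a a a a a a a a a a a a a a a a a a a A A A A  =>  a a a a a a a a a a a a a a a a a a a a A A A   (applied A -> a)
  Step 43: a a a a a a a a a a a a a a a a a a a a A A A  =>  a a a a a a a a a a a a a a a a a a a a a A A   (applied A -> a)
  Step 44: a a a a a a a a a a a a a a a a a a a a a A A  =>  a a a a a a a a a a a a a a a a a a a a a a A   (applied A -> a)
  Step 45: a a a a a a a a a a a a a a a a a a a a a a A  =>  a a a a a a a a a a a a a a a a a a a a a a A A   (applied A -> A A)
  Step 46: a a a a a a a a a a a a a a a a a a a a a a A A  =>  a a a a a a a a a a a a a a a a a a a a a a A A A   (applied A -> A A)
  Step 47: a a a a a a a a a a a a a a a a a a a a a a A A A  =>  a a a a a a a a a a a a a a a a a a a a a a A A A A   (applied A -> A A)
  Step 48: a a a a a a a a a a a a a a a a a a a a a a A A A A  =>  a a a a a a a a a a a a a a a a a a a a a a A A A A A   (applied A -> A A)
  Step 49: a a a a a a a a a a a a a a a a a a a a a a A A A A A  =>  a a a a a a a a a a a a a a a a a a a a a a a A A A A   (applied A -> a)
  Step 50: a a a a a a a a a a a a a a a a a a a a a a a A A A A  =>  a a a a a a a a a a a a a a a a a a a a a a a a A A A   (applied A -> a)
  Step 51: a a a a a a a a a a a a a a a a a a a a a a a a A A A  =>  a a a a a a a a a a a a a a a a a a a a a a a a a A A   (applied A -> a)
  Step 52: a a a a a a a a a a a a a a a a a a a a a a a a a A A  =>  a a a a a a a a a a a a a a a a a a a a a a a a a A A A   (applied A -> A A)
  Step 53: a a a a a a a a a a a a a a a a a a a a a a a a a A A A  =>  a a a a a a a a a a a a a a a a a a a a a a a a a A A A A   (applied A -> A A)
  Step 54: a a a a a a a a a a a a a a a a a a a a a a a a a A A A A  =>  a a a a a a a a a a a a a a a a a a a a a a a a a a A A A   (applied A -> a)
  Step 55: a a a a a a a a a a a a a a a a a a a a a a a a a a A A A  =>  a a a a a a a a a a a a a a a a a a a a a a a a a a a A A   (applied A -> a)
  Step 56: a a a a a a a a a a a a a a a a a a a a a a a a a a a A A  =>  a a a a a a a a a a a a a a a a a a a a a a a a a a a a A   (applied A -> a)
  Step 57: a a a a a a a a a a a a a a a a a a a a a a a a a a a a A  =>  a a a a a a a a a a a a a a a a a a a a a a a a a a a a A A   (applied A -> A A)
  Step 58: a a a a a a a a a a a a a a a a a a a a a a a a a a a a A A  =>  a a a a a a a a a a a a a a a a a a a a a a a a a a a a a A   (applied A -> a)
  Step 59: a a a a a a a a a a a a a a a a a a a a a a a a a a a a a A  =>  a a a a a a a a a a a a a a a a a a a a a a a a a a a a a A A   (applied A -> A A)
  Step 60: a a a a a a a a a a a a a a a a a a a a a a a a a a a a a A A  =>  a a a a a a a a a a a a a a a a a a a a a a a a a a a a a A A A   (applied A -> A A)
  Step 61: a a a a a a a a a a a a a a a a a a a a a a a a a a a a a A A A  =>  a a a a a a a a a a a a a a a a a a a a a a a a a a a a a a A A   (applied A -> a)
  Step 62: a a a a a a a a a a a a a a a a a a a a a a a a a a a a a a A A  =>  a a a a a a a a a a a a a a a a a a a a a a a a a a a a a a a A   (applied A -> a)
  Step 63: a a a a a a a a a a a a a a a a a a a a a a a a a a a a a a a A  =>  a a a a a a a a a a a a a a a a a a a a a a a a a a a a a a a a   (applied A -> a)
Final yield: a a a a a a a a a a a a a a a a a a a a a a a a a a a a a a a a
Total rewrite steps: 63

63


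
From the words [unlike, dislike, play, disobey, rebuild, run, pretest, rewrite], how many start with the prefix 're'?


Checking each word for prefix 're':
  'unlike' -> no (count: 0)
  'dislike' -> no (count: 0)
  'play' -> no (count: 0)
  'disobey' -> no (count: 0)
  'rebuild' -> YES, starts with 're' (count: 1)
  'run' -> no (count: 1)
  'pretest' -> no (count: 1)
  'rewrite' -> YES, starts with 're' (count: 2)
Total with prefix 're': 2

2


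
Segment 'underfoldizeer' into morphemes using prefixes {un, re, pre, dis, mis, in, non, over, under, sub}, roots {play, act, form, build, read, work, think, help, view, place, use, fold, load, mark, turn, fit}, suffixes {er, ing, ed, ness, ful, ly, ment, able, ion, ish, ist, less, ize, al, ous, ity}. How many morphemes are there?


Segmenting 'underfoldizeer' against the inventory:
  'under' -> prefix (morpheme 1)
  'fold' -> root (morpheme 2)
  'ize' -> suffix (morpheme 3)
  'er' -> suffix (morpheme 4)
Total morphemes: 4

4


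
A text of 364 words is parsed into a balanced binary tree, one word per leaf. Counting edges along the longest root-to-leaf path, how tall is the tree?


In a balanced binary tree with n leaves the deepest leaf is ceil(log2(n)) edges below the root.
log2(364) = 8.5078
ceil(8.5078) = 9
height (edges) = 9

9


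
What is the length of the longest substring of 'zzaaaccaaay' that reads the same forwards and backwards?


Scanning 'zzaaaccaaay' for palindromic substrings.
Substring at positions 2-9: 'aaaccaaa'.
Check: reverse('aaaccaaa') = 'aaaccaaa' -> palindrome confirmed.
Neighbouring characters ('z' / 'y') break symmetry, so it cannot extend further.
No longer palindromic substring exists; longest length = 8

8


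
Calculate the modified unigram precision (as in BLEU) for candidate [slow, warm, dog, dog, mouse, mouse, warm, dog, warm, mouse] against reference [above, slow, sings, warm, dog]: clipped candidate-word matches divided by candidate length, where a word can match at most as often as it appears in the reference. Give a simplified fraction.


Reference word counts: {'above': 1, 'dog': 1, 'sings': 1, 'slow': 1, 'warm': 1}
Checking each candidate word (with clipping):
  'slow' -> in reference (ref count 1, used 1/1) -> match (matches: 1)
  'warm' -> in reference (ref count 1, used 1/1) -> match (matches: 2)
  'dog' -> in reference (ref count 1, used 1/1) -> match (matches: 3)
  'dog' -> ref count 1 already used up (1/1) -> clipped, no match (matches: 3)
  'mouse' -> not in reference -> no match (matches: 3)
  'mouse' -> not in reference -> no match (matches: 3)
  'warm' -> ref count 1 already used up (1/1) -> clipped, no match (matches: 3)
  'dog' -> ref count 1 already used up (1/1) -> clipped, no match (matches: 3)
  'warm' -> ref count 1 already used up (1/1) -> clipped, no match (matches: 3)
  'mouse' -> not in reference -> no match (matches: 3)
Clipped matches: 3, Candidate length: 10
Precision = 3/10

3/10


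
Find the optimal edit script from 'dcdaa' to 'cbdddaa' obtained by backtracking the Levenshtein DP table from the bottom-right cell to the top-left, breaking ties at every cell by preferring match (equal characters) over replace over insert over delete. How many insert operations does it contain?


Edit distance = 3. Backtracking from cell (5, 7) with preference match > replace > insert > delete,
then listing the resulting alignment 'dcdaa' -> 'cbdddaa' left to right:
  Step 1: insert 'c' [insertion #1]
  Step 2: insert 'b' [insertion #2]
  Step 3: keep 'd'
  Step 4: replace c->d
  Step 5: keep 'd'
  Step 6: keep 'a'
  Step 7: keep 'a'
Total insertions: 2

2


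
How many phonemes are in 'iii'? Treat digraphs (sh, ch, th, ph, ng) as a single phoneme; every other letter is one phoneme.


Parsing 'iii' greedily, digraphs first:
  'i' -> vowel phoneme (phonemes so far: 1)
  'i' -> vowel phoneme (phonemes so far: 2)
  'i' -> vowel phoneme (phonemes so far: 3)
Total phonemes: 3

3


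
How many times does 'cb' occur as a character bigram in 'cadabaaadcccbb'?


Scanning 'cadabaaadcccbb' for bigram 'cb':
  Position 0: 'ca' -> no
  Position 1: 'ad' -> no
  Position 2: 'da' -> no
  Position 3: 'ab' -> no
  Position 4: 'ba' -> no
  Position 5: 'aa' -> no
  Position 6: 'aa' -> no
  Position 7: 'ad' -> no
  Position 8: 'dc' -> no
  Position 9: 'cc' -> no
  Position 10: 'cc' -> no
  Position 11: 'cb' -> MATCH
  Position 12: 'bb' -> no
Total matches: 1

1


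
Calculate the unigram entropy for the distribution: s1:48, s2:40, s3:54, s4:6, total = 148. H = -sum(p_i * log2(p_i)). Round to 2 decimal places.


Computing entropy H = -sum(p_i * log2(p_i)):
  s1: p = 48/148 = 0.3243, -p*log2(p) = 0.5269
  s2: p = 40/148 = 0.2703, -p*log2(p) = 0.5101
  s3: p = 54/148 = 0.3649, -p*log2(p) = 0.5307
  s4: p = 6/148 = 0.0405, -p*log2(p) = 0.1875
H = sum of terms = 1.7552
Rounded to 2 decimals: 1.76

1.76


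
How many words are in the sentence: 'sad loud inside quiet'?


Counting words by splitting on spaces:
  Word 1: 'sad'
  Word 2: 'loud'
  Word 3: 'inside'
  Word 4: 'quiet'
Total words: 4

4


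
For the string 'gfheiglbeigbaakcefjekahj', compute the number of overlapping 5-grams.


String 'gfheiglbeigbaakcefjekahj' has length L = 24.
Number of overlapping n-grams = L - n + 1
Substituting: 24 - 5 + 1 = 20

20


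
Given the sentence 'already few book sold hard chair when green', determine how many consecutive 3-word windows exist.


Word trigrams from [8] words:
  Trigram 1: (already few book)
  Trigram 2: (few book sold)
  Trigram 3: (book sold hard)
  Trigram 4: (sold hard chair)
  Trigram 5: (hard chair when)
  Trigram 6: (chair when green)
Total word trigrams: 8 - 2 = 6

6


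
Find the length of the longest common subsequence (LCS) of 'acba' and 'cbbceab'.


DP table for LCS of 'acba' and 'cbbceab':
       c  b  b  c  e  a  b
    0  0  0  0  0  0  0  0
  a 0  0  0  0  0  0  1  1
  c 0  1  1  1  1  1  1  1
  b 0  1  2  2  2  2  2  2
  a 0  1  2  2  2  2  3  3
LCS: 'cba'
LCS length = 3

3


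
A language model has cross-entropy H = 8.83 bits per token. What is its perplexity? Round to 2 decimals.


Perplexity formula: PP = 2^H
H = 8.83
PP = 2^8.83
Decompose: 2^8.83 = 2^8 * 2^0.83
2^8 = 256, 2^0.83 ~ 1.7776854
PP ~ 256 * 1.7776854 = 455.0874624
Rounded to 2 decimals: 455.09

455.09


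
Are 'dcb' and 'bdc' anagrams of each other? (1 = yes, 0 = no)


Sort characters of 'dcb': 'bcd'
Sort characters of 'bdc': 'bcd'
Sorted forms match -> they ARE anagrams
Result: 1

1


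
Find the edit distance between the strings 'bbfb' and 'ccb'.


Building DP table for s1='bbfb' (len 4) and s2='ccb' (len 3):
       c  c  b
    0  1  2  3
  b 1  1  2  2
  b 2  2  2  2
  f 3  3  3  3
  b 4  4  4  3
Edit distance = dp[4][3] = 3

3


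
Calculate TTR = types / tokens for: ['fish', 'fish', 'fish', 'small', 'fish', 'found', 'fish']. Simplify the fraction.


Tokens: 7
Unique types: ('fish', 'found', 'small') = 3
TTR = 3/7
Already in lowest terms.

3/7


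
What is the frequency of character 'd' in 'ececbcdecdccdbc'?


Scanning 'ececbcdecdccdbc' for 'd':
  Position 6: 'd' -> MATCH (count: 1)
  Position 9: 'd' -> MATCH (count: 2)
  Position 12: 'd' -> MATCH (count: 3)
Total occurrences of 'd': 3

3


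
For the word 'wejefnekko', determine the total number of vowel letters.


Scanning each character of 'wejefnekko':
  Position 1: 'w' -> consonant (running count: 0)
  Position 2: 'e' -> vowel (running count: 1)
  Position 3: 'j' -> consonant (running count: 1)
  Position 4: 'e' -> vowel (running count: 2)
  Position 5: 'f' -> consonant (running count: 2)
  Position 6: 'n' -> consonant (running count: 2)
  Position 7: 'e' -> vowel (running count: 3)
  Position 8: 'k' -> consonant (running count: 3)
  Position 9: 'k' -> consonant (running count: 3)
  Position 10: 'o' -> vowel (running count: 4)
Total vowels: 4

4


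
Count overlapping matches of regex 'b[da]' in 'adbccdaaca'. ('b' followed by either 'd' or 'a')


Pattern: b[da] means 'b' followed by either 'd' or 'a'.
Scanning 'adbccdaaca' position-by-position:
  Pos 0: window 'ad' -> no
  Pos 1: window 'db' -> no
  Pos 2: window 'bc' -> no
  Pos 3: window 'cc' -> no
  Pos 4: window 'cd' -> no
  Pos 5: window 'da' -> no
  Pos 6: window 'aa' -> no
  Pos 7: window 'ac' -> no
  Pos 8: window 'ca' -> no
  Pos 9: window 'a' -> no
Total matches: 0

0


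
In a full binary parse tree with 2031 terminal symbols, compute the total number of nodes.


Leaf nodes (terminals): 2031
Internal nodes = n - 1 = 2031 - 1 = 2030
Total = leaves + internal = 2031 + 2030 = 4061

4061


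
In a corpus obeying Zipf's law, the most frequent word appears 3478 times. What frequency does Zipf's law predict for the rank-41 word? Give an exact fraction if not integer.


Zipf's law: freq(rank) = f1 / rank
f1 = 3478, rank = 41
freq = 3478 / 41
GCD(3478, 41) = 1
Simplified: 3478/41

3478/41


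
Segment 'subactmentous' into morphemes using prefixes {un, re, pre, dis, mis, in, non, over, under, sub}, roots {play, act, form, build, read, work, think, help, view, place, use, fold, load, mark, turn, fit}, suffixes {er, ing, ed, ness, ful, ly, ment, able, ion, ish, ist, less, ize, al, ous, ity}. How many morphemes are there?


Segmenting 'subactmentous' against the inventory:
  'sub' -> prefix (morpheme 1)
  'act' -> root (morpheme 2)
  'ment' -> suffix (morpheme 3)
  'ous' -> suffix (morpheme 4)
Total morphemes: 4

4


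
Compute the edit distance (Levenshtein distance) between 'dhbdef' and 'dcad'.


Building DP table for s1='dhbdef' (len 6) and s2='dcad' (len 4):
       d  c  a  d
    0  1  2  3  4
  d 1  0  1  2  3
  h 2  1  1  2  3
  b 3  2  2  2  3
  d 4  3  3  3  2
  e 5  4  4  4  3
  f 6  5  5  5  4
Edit distance = dp[6][4] = 4

4


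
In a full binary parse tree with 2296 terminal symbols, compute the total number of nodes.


Leaf nodes (terminals): 2296
Internal nodes = n - 1 = 2296 - 1 = 2295
Total = leaves + internal = 2296 + 2295 = 4591

4591


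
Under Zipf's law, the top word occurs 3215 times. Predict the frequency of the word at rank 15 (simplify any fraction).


Zipf's law: freq(rank) = f1 / rank
f1 = 3215, rank = 15
freq = 3215 / 15
GCD(3215, 15) = 5
Simplified: 643/3

643/3


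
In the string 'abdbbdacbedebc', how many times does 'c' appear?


Scanning 'abdbbdacbedebc' for 'c':
  Position 7: 'c' -> MATCH (count: 1)
  Position 13: 'c' -> MATCH (count: 2)
Total occurrences of 'c': 2

2


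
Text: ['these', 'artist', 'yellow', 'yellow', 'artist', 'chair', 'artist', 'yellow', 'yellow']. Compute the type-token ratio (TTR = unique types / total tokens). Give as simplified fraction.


Tokens: 9
Unique types: ('artist', 'chair', 'these', 'yellow') = 4
TTR = 4/9
Already in lowest terms.

4/9


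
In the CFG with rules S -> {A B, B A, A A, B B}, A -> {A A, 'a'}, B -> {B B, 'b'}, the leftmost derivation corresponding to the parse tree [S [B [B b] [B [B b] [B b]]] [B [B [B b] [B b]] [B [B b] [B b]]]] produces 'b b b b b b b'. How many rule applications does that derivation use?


Every bracketed nonterminal node [X ...] in the tree is produced by exactly one rule application.
Reading the tree off as a leftmost derivation:
  Step 1: S  =>  B B   (applied S -> B B)
  Step 2: B B  =>  B B B   (applied B -> B B)
  Step 3: B B B  =>  b B B   (applied B -> b)
  Step 4: b B B  =>  b B B B   (applied B -> B B)
  Step 5: b B B B  =>  b b B B   (applied B -> b)
  Step 6: b b B B  =>  b b b B   (applied B -> b)
  Step 7: b b b B  =>  b b b B B   (applied B -> B B)
  Step 8: b b b B B  =>  b b b B B B   (applied B -> B B)
  Step 9: b b b B B B  =>  b b b b B B   (applied B -> b)
  Step 10: b b b b B B  =>  b b b b b B   (applied B -> b)
  Step 11: b b b b b B  =>  b b b b b B B   (applied B -> B B)
  Step 12: b b b b b B B  =>  b b b b b b B   (applied B -> b)
  Step 13: b b b b b b B  =>  b b b b b b b   (applied B -> b)
Final yield: b b b b b b b
Total rewrite steps: 13

13


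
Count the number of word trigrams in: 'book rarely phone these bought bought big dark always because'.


Word trigrams from [10] words:
  Trigram 1: (book rarely phone)
  Trigram 2: (rarely phone these)
  Trigram 3: (phone these bought)
  Trigram 4: (these bought bought)
  Trigram 5: (bought bought big)
  Trigram 6: (bought big dark)
  Trigram 7: (big dark always)
  Trigram 8: (dark always because)
Total word trigrams: 10 - 2 = 8

8


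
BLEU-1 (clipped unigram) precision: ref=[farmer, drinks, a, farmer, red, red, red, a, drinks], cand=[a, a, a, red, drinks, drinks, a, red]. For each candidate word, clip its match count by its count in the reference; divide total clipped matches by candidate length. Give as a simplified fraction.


Reference word counts: {'a': 2, 'drinks': 2, 'farmer': 2, 'red': 3}
Checking each candidate word (with clipping):
  'a' -> in reference (ref count 2, used 1/2) -> match (matches: 1)
  'a' -> in reference (ref count 2, used 2/2) -> match (matches: 2)
  'a' -> ref count 2 already used up (2/2) -> clipped, no match (matches: 2)
  'red' -> in reference (ref count 3, used 1/3) -> match (matches: 3)
  'drinks' -> in reference (ref count 2, used 1/2) -> match (matches: 4)
  'drinks' -> in reference (ref count 2, used 2/2) -> match (matches: 5)
  'a' -> ref count 2 already used up (2/2) -> clipped, no match (matches: 5)
  'red' -> in reference (ref count 3, used 2/3) -> match (matches: 6)
Clipped matches: 6, Candidate length: 8
Precision = 6/8 = 3/4

3/4


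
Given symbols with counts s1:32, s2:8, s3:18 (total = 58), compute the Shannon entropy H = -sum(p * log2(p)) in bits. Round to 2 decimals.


Computing entropy H = -sum(p_i * log2(p_i)):
  s1: p = 32/58 = 0.5517, -p*log2(p) = 0.4734
  s2: p = 8/58 = 0.1379, -p*log2(p) = 0.3942
  s3: p = 18/58 = 0.3103, -p*log2(p) = 0.5239
H = sum of terms = 1.3915
Rounded to 2 decimals: 1.39

1.39


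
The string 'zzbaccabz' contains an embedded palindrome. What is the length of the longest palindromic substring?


Scanning 'zzbaccabz' for palindromic substrings.
Substring at positions 1-8: 'zbaccabz'.
Check: reverse('zbaccabz') = 'zbaccabz' -> palindrome confirmed.
Neighbouring characters ('z' / '-') break symmetry, so it cannot extend further.
No longer palindromic substring exists; longest length = 8

8


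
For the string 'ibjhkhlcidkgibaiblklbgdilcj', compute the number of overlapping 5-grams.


String 'ibjhkhlcidkgibaiblklbgdilcj' has length L = 27.
Number of overlapping n-grams = L - n + 1
Substituting: 27 - 5 + 1 = 23

23


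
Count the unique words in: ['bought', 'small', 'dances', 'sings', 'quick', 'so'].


Listing all tokens and tracking unique types:
  Token 1: 'bought' -> NEW (unique so far: 1)
  Token 2: 'small' -> NEW (unique so far: 2)
  Token 3: 'dances' -> NEW (unique so far: 3)
  Token 4: 'sings' -> NEW (unique so far: 4)
  Token 5: 'quick' -> NEW (unique so far: 5)
  Token 6: 'so' -> NEW (unique so far: 6)
Unique types: ('bought', 'dances', 'quick', 'sings', 'small', 'so')
Vocabulary size: 6

6


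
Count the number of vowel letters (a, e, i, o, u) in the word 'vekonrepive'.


Scanning each character of 'vekonrepive':
  Position 1: 'v' -> consonant (running count: 0)
  Position 2: 'e' -> vowel (running count: 1)
  Position 3: 'k' -> consonant (running count: 1)
  Position 4: 'o' -> vowel (running count: 2)
  Position 5: 'n' -> consonant (running count: 2)
  Position 6: 'r' -> consonant (running count: 2)
  Position 7: 'e' -> vowel (running count: 3)
  Position 8: 'p' -> consonant (running count: 3)
  Position 9: 'i' -> vowel (running count: 4)
  Position 10: 'v' -> consonant (running count: 4)
  Position 11: 'e' -> vowel (running count: 5)
Total vowels: 5

5


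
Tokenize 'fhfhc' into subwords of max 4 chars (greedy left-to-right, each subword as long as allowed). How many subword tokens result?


'fhfhc' has 5 characters.
Chunking with max size 4:
  Chunk 1: 'fhfh' (positions 0-3)
  Chunk 2: 'c' (positions 4-4)
Total chunks: ceil(5 / 4) = 2

2


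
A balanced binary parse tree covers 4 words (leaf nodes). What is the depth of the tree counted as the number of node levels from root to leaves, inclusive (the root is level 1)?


In a balanced binary tree with n leaves the deepest leaf is ceil(log2(n)) edges below the root,
so counting node levels inclusive of root and leaves gives ceil(log2(n)) + 1 levels.
log2(4) = 2.0000
ceil(2.0000) = 2
levels = 2 + 1 = 3

3


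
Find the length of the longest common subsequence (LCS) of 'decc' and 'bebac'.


DP table for LCS of 'decc' and 'bebac':
       b  e  b  a  c
    0  0  0  0  0  0
  d 0  0  0  0  0  0
  e 0  0  1  1  1  1
  c 0  0  1  1  1  2
  c 0  0  1  1  1  2
LCS: 'ec'
LCS length = 2

2


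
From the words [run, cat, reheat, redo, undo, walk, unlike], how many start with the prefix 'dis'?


Checking each word for prefix 'dis':
  'run' -> no (count: 0)
  'cat' -> no (count: 0)
  'reheat' -> no (count: 0)
  'redo' -> no (count: 0)
  'undo' -> no (count: 0)
  'walk' -> no (count: 0)
  'unlike' -> no (count: 0)
Total with prefix 'dis': 0

0


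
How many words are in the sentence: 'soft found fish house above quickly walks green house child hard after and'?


Counting words by splitting on spaces:
  Word 1: 'soft'
  Word 2: 'found'
  Word 3: 'fish'
  Word 4: 'house'
  Word 5: 'above'
  Word 6: 'quickly'
  Word 7: 'walks'
  Word 8: 'green'
  Word 9: 'house'
  Word 10: 'child'
  Word 11: 'hard'
  Word 12: 'after'
  Word 13: 'and'
Total words: 13

13


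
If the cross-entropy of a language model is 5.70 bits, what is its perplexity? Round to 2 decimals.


Perplexity formula: PP = 2^H
H = 5.70
PP = 2^5.70
Decompose: 2^5.70 = 2^5 * 2^0.70
2^5 = 32, 2^0.70 ~ 1.6245048
PP ~ 32 * 1.6245048 = 51.9841536
Rounded to 2 decimals: 51.98

51.98


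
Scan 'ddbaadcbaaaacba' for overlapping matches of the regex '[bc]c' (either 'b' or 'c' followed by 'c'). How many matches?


Pattern: [bc]c means either 'b' or 'c' followed by 'c'.
Scanning 'ddbaadcbaaaacba' position-by-position:
  Pos 0: window 'dd' -> no
  Pos 1: window 'db' -> no
  Pos 2: window 'ba' -> no
  Pos 3: window 'aa' -> no
  Pos 4: window 'ad' -> no
  Pos 5: window 'dc' -> no
  Pos 6: window 'cb' -> no
  Pos 7: window 'ba' -> no
  Pos 8: window 'aa' -> no
  Pos 9: window 'aa' -> no
  Pos 10: window 'aa' -> no
  Pos 11: window 'ac' -> no
  Pos 12: window 'cb' -> no
  Pos 13: window 'ba' -> no
  Pos 14: window 'a' -> no
Total matches: 0

0


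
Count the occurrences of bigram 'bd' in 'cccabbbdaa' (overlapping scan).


Scanning 'cccabbbdaa' for bigram 'bd':
  Position 0: 'cc' -> no
  Position 1: 'cc' -> no
  Position 2: 'ca' -> no
  Position 3: 'ab' -> no
  Position 4: 'bb' -> no
  Position 5: 'bb' -> no
  Position 6: 'bd' -> MATCH
  Position 7: 'da' -> no
  Position 8: 'aa' -> no
Total matches: 1

1


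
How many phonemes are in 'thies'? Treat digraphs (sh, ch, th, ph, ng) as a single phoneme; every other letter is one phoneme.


Parsing 'thies' greedily, digraphs first:
  'th' -> digraph (1 consonant phoneme) (phonemes so far: 1)
  'i' -> vowel phoneme (phonemes so far: 2)
  'e' -> vowel phoneme (phonemes so far: 3)
  's' -> consonant phoneme (phonemes so far: 4)
Total phonemes: 4

4


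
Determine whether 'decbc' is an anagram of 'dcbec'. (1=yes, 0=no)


Sort characters of 'decbc': 'bccde'
Sort characters of 'dcbec': 'bccde'
Sorted forms match -> they ARE anagrams
Result: 1

1


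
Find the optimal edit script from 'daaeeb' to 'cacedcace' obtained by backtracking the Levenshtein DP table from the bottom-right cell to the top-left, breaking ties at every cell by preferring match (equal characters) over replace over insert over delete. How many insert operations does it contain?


Edit distance = 7. Backtracking from cell (6, 9) with preference match > replace > insert > delete,
then listing the resulting alignment 'daaeeb' -> 'cacedcace' left to right:
  Step 1: replace d->c
  Step 2: keep 'a'
  Step 3: replace a->c
  Step 4: keep 'e'
  Step 5: insert 'd' [insertion #1]
  Step 6: insert 'c' [insertion #2]
  Step 7: insert 'a' [insertion #3]
  Step 8: replace e->c
  Step 9: replace b->e
Total insertions: 3

3


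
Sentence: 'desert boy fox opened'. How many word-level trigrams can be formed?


Word trigrams from [4] words:
  Trigram 1: (desert boy fox)
  Trigram 2: (boy fox opened)
Total word trigrams: 4 - 2 = 2

2


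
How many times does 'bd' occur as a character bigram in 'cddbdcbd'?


Scanning 'cddbdcbd' for bigram 'bd':
  Position 0: 'cd' -> no
  Position 1: 'dd' -> no
  Position 2: 'db' -> no
  Position 3: 'bd' -> MATCH
  Position 4: 'dc' -> no
  Position 5: 'cb' -> no
  Position 6: 'bd' -> MATCH
Total matches: 2

2


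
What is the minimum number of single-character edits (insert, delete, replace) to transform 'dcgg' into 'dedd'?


Building DP table for s1='dcgg' (len 4) and s2='dedd' (len 4):
       d  e  d  d
    0  1  2  3  4
  d 1  0  1  2  3
  c 2  1  1  2  3
  g 3  2  2  2  3
  g 4  3  3  3  3
Edit distance = dp[4][4] = 3

3


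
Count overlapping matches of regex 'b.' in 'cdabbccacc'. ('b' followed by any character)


Pattern: b. means 'b' followed by any character.
Scanning 'cdabbccacc' position-by-position:
  Pos 0: window 'cd' -> no
  Pos 1: window 'da' -> no
  Pos 2: window 'ab' -> no
  Pos 3: window 'bb' -> MATCH
  Pos 4: window 'bc' -> MATCH
  Pos 5: window 'cc' -> no
  Pos 6: window 'ca' -> no
  Pos 7: window 'ac' -> no
  Pos 8: window 'cc' -> no
  Pos 9: window 'c' -> no
Total matches: 2

2


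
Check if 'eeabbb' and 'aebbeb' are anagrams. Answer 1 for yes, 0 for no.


Sort characters of 'eeabbb': 'abbbee'
Sort characters of 'aebbeb': 'abbbee'
Sorted forms match -> they ARE anagrams
Result: 1

1


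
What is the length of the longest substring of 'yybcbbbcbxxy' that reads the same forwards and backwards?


Scanning 'yybcbbbcbxxy' for palindromic substrings.
Substring at positions 2-8: 'bcbbbcb'.
Check: reverse('bcbbbcb') = 'bcbbbcb' -> palindrome confirmed.
Neighbouring characters ('y' / 'x') break symmetry, so it cannot extend further.
No longer palindromic substring exists; longest length = 7

7


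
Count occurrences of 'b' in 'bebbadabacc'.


Scanning 'bebbadabacc' for 'b':
  Position 0: 'b' -> MATCH (count: 1)
  Position 2: 'b' -> MATCH (count: 2)
  Position 3: 'b' -> MATCH (count: 3)
  Position 7: 'b' -> MATCH (count: 4)
Total occurrences of 'b': 4

4


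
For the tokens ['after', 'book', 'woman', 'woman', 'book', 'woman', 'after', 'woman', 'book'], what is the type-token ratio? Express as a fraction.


Tokens: 9
Unique types: ('after', 'book', 'woman') = 3
TTR = 3/9
Simplify: divide both by 3 -> 1/3
TTR = 1/3

1/3


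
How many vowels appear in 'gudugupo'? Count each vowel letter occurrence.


Scanning each character of 'gudugupo':
  Position 1: 'g' -> consonant (running count: 0)
  Position 2: 'u' -> vowel (running count: 1)
  Position 3: 'd' -> consonant (running count: 1)
  Position 4: 'u' -> vowel (running count: 2)
  Position 5: 'g' -> consonant (running count: 2)
  Position 6: 'u' -> vowel (running count: 3)
  Position 7: 'p' -> consonant (running count: 3)
  Position 8: 'o' -> vowel (running count: 4)
Total vowels: 4

4


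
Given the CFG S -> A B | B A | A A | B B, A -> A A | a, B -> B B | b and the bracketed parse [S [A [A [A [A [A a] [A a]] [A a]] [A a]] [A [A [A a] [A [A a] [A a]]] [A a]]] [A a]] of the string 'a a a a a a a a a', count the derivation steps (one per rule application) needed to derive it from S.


Every bracketed nonterminal node [X ...] in the tree is produced by exactly one rule application.
Reading the tree off as a leftmost derivation:
  Step 1: S  =>  A A   (applied S -> A A)
  Step 2: A A  =>  A A A   (applied A -> A A)
  Step 3: A A A  =>  A A A A   (applied A -> A A)
  Step 4: A A A A  =>  A A A A A   (applied A -> A A)
  Step 5: A A A A A  =>  A A A A A A   (applied A -> A A)
  Step 6: A A A A A A  =>  a A A A A A   (applied A -> a)
  Step 7: a A A A A A  =>  a a A A A A   (applied A -> a)
  Step 8: a a A A A A  =>  a a a A A A   (applied A -> a)
  Step 9: a a a A A A  =>  a a a a A A   (applied A -> a)
  Step 10: a a a a A A  =>  a a a a A A A   (applied A -> A A)
  Step 11: a a a a A A A  =>  a a a a A A A A   (applied A -> A A)
  Step 12: a a a a A A A A  =>  a a a a a A A A   (applied A -> a)
  Step 13: a a a a a A A A  =>  a a a a a A A A A   (applied A -> A A)
  Step 14: a a a a a A A A A  =>  a a a a a a A A A   (applied A -> a)
  Step 15: a a a a a a A A A  =>  a a a a a a a A A   (applied A -> a)
  Step 16: a a a a a a a A A  =>  a a a a a a a a A   (applied A -> a)
  Step 17: a a a a a a a a A  =>  a a a a a a a a a   (applied A -> a)
Final yield: a a a a a a a a a
Total rewrite steps: 17

17
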